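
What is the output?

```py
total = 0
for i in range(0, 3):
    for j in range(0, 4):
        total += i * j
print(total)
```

18

i=0,j=0: total = 0+0 = 0
i=0,j=1: total = 0+0 = 0
i=0,j=2: total = 0+0 = 0
i=0,j=3: total = 0+0 = 0
i=1,j=0: total = 0+0 = 0
i=1,j=1: total = 0+1 = 1
i=1,j=2: total = 1+2 = 3
i=1,j=3: total = 3+3 = 6
i=2,j=0: total = 6+0 = 6
i=2,j=1: total = 6+2 = 8
i=2,j=2: total = 8+4 = 12
i=2,j=3: total = 12+6 = 18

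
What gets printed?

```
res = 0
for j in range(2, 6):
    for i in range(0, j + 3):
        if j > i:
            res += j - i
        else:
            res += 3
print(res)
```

j=2,i=0: 2>0, res = 0+2 = 2
j=2,i=1: 2>1, res = 2+1 = 3
j=2,i=2: not 2>2, res = 3+3 = 6
j=2,i=3: not 2>3, res = 6+3 = 9
j=2,i=4: not 2>4, res = 9+3 = 12
j=3,i=0: 3>0, res = 12+3 = 15
j=3,i=1: 3>1, res = 15+2 = 17
j=3,i=2: 3>2, res = 17+1 = 18
j=3,i=3: not 3>3, res = 18+3 = 21
j=3,i=4: not 3>4, res = 21+3 = 24
j=3,i=5: not 3>5, res = 24+3 = 27
j=4,i=0: 4>0, res = 27+4 = 31
j=4,i=1: 4>1, res = 31+3 = 34
j=4,i=2: 4>2, res = 34+2 = 36
j=4,i=3: 4>3, res = 36+1 = 37
j=4,i=4: not 4>4, res = 37+3 = 40
j=4,i=5: not 4>5, res = 40+3 = 43
j=4,i=6: not 4>6, res = 43+3 = 46
j=5,i=0: 5>0, res = 46+5 = 51
j=5,i=1: 5>1, res = 51+4 = 55
j=5,i=2: 5>2, res = 55+3 = 58
j=5,i=3: 5>3, res = 58+2 = 60
j=5,i=4: 5>4, res = 60+1 = 61
j=5,i=5: not 5>5, res = 61+3 = 64
j=5,i=6: not 5>6, res = 64+3 = 67
j=5,i=7: not 5>7, res = 67+3 = 70

70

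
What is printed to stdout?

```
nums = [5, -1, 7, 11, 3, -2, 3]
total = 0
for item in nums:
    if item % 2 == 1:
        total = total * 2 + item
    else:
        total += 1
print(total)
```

item=5: odd, total = 0*2+5 = 5
item=-1: odd, total = 5*2+(-1) = 9
item=7: odd, total = 9*2+7 = 25
item=11: odd, total = 25*2+11 = 61
item=3: odd, total = 61*2+3 = 125
item=-2: not odd, total = 125+1 = 126
item=3: odd, total = 126*2+3 = 255

255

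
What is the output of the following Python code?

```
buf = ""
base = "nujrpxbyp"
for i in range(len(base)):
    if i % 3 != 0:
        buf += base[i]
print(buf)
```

ujpxyp

i=0: skip
i=1: add 'u' → 'u'
i=2: add 'j' → 'uj'
i=3: skip
i=4: add 'p' → 'ujp'
i=5: add 'x' → 'ujpx'
i=6: skip
i=7: add 'y' → 'ujpxy'
i=8: add 'p' → 'ujpxyp'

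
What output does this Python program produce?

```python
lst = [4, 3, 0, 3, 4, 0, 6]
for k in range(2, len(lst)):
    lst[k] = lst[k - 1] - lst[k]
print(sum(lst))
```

k=2: lst[2] = 3-0 = 3 → [4, 3, 3, 3, 4, 0, 6]
k=3: lst[3] = 3-3 = 0 → [4, 3, 3, 0, 4, 0, 6]
k=4: lst[4] = 0-4 = -4 → [4, 3, 3, 0, -4, 0, 6]
k=5: lst[5] = (-4)-0 = -4 → [4, 3, 3, 0, -4, -4, 6]
k=6: lst[6] = (-4)-6 = -10 → [4, 3, 3, 0, -4, -4, -10]
sum = -8

-8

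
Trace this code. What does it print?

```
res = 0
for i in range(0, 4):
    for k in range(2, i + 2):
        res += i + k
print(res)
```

30

i=1,k=2: res = 0+3 = 3
i=2,k=2: res = 3+4 = 7
i=2,k=3: res = 7+5 = 12
i=3,k=2: res = 12+5 = 17
i=3,k=3: res = 17+6 = 23
i=3,k=4: res = 23+7 = 30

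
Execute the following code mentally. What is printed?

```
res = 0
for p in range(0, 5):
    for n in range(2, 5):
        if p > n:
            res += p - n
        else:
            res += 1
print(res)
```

p=0,n=2: not 0>2, res = 0+1 = 1
p=0,n=3: not 0>3, res = 1+1 = 2
p=0,n=4: not 0>4, res = 2+1 = 3
p=1,n=2: not 1>2, res = 3+1 = 4
p=1,n=3: not 1>3, res = 4+1 = 5
p=1,n=4: not 1>4, res = 5+1 = 6
p=2,n=2: not 2>2, res = 6+1 = 7
p=2,n=3: not 2>3, res = 7+1 = 8
p=2,n=4: not 2>4, res = 8+1 = 9
p=3,n=2: 3>2, res = 9+1 = 10
p=3,n=3: not 3>3, res = 10+1 = 11
p=3,n=4: not 3>4, res = 11+1 = 12
p=4,n=2: 4>2, res = 12+2 = 14
p=4,n=3: 4>3, res = 14+1 = 15
p=4,n=4: not 4>4, res = 15+1 = 16

16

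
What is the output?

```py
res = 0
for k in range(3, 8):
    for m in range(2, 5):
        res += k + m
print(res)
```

120

k=3,m=2: res = 0+5 = 5
k=3,m=3: res = 5+6 = 11
k=3,m=4: res = 11+7 = 18
k=4,m=2: res = 18+6 = 24
k=4,m=3: res = 24+7 = 31
k=4,m=4: res = 31+8 = 39
k=5,m=2: res = 39+7 = 46
k=5,m=3: res = 46+8 = 54
k=5,m=4: res = 54+9 = 63
k=6,m=2: res = 63+8 = 71
k=6,m=3: res = 71+9 = 80
k=6,m=4: res = 80+10 = 90
k=7,m=2: res = 90+9 = 99
k=7,m=3: res = 99+10 = 109
k=7,m=4: res = 109+11 = 120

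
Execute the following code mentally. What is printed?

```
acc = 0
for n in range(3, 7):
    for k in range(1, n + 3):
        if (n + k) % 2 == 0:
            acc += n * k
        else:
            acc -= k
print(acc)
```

n=3,k=1: even sum, acc = 0+3 = 3
n=3,k=2: odd sum, acc = 3-2 = 1
n=3,k=3: even sum, acc = 1+9 = 10
n=3,k=4: odd sum, acc = 10-4 = 6
n=3,k=5: even sum, acc = 6+15 = 21
n=4,k=1: odd sum, acc = 21-1 = 20
n=4,k=2: even sum, acc = 20+8 = 28
n=4,k=3: odd sum, acc = 28-3 = 25
n=4,k=4: even sum, acc = 25+16 = 41
n=4,k=5: odd sum, acc = 41-5 = 36
n=4,k=6: even sum, acc = 36+24 = 60
n=5,k=1: even sum, acc = 60+5 = 65
n=5,k=2: odd sum, acc = 65-2 = 63
n=5,k=3: even sum, acc = 63+15 = 78
n=5,k=4: odd sum, acc = 78-4 = 74
n=5,k=5: even sum, acc = 74+25 = 99
n=5,k=6: odd sum, acc = 99-6 = 93
n=5,k=7: even sum, acc = 93+35 = 128
n=6,k=1: odd sum, acc = 128-1 = 127
n=6,k=2: even sum, acc = 127+12 = 139
n=6,k=3: odd sum, acc = 139-3 = 136
n=6,k=4: even sum, acc = 136+24 = 160
n=6,k=5: odd sum, acc = 160-5 = 155
n=6,k=6: even sum, acc = 155+36 = 191
n=6,k=7: odd sum, acc = 191-7 = 184
n=6,k=8: even sum, acc = 184+48 = 232

232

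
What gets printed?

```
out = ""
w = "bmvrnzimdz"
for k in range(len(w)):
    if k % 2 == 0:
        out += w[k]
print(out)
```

k=0: add 'b' → 'b'
k=1: skip
k=2: add 'v' → 'bv'
k=3: skip
k=4: add 'n' → 'bvn'
k=5: skip
k=6: add 'i' → 'bvni'
k=7: skip
k=8: add 'd' → 'bvnid'
k=9: skip

bvnid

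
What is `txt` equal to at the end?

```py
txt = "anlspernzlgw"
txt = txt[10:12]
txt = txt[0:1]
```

slice [10:12] → 'gw'
slice [0:1] → 'g'

'g'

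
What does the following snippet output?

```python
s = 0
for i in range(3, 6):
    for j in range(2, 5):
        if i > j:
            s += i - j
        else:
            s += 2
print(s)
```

16

i=3,j=2: 3>2, s = 0+1 = 1
i=3,j=3: not 3>3, s = 1+2 = 3
i=3,j=4: not 3>4, s = 3+2 = 5
i=4,j=2: 4>2, s = 5+2 = 7
i=4,j=3: 4>3, s = 7+1 = 8
i=4,j=4: not 4>4, s = 8+2 = 10
i=5,j=2: 5>2, s = 10+3 = 13
i=5,j=3: 5>3, s = 13+2 = 15
i=5,j=4: 5>4, s = 15+1 = 16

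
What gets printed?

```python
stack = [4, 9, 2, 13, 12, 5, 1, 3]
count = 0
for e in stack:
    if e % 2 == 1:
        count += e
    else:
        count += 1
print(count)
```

e=4: not odd, count = 0+1 = 1
e=9: odd, count = 1+9 = 10
e=2: not odd, count = 10+1 = 11
e=13: odd, count = 11+13 = 24
e=12: not odd, count = 24+1 = 25
e=5: odd, count = 25+5 = 30
e=1: odd, count = 30+1 = 31
e=3: odd, count = 31+3 = 34

34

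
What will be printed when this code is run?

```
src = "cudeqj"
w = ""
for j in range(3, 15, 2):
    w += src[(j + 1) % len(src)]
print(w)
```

qcdqcd

j=3: add src[4]='q' → 'q'
j=5: add src[0]='c' → 'qc'
j=7: add src[2]='d' → 'qcd'
j=9: add src[4]='q' → 'qcdq'
j=11: add src[0]='c' → 'qcdqc'
j=13: add src[2]='d' → 'qcdqcd'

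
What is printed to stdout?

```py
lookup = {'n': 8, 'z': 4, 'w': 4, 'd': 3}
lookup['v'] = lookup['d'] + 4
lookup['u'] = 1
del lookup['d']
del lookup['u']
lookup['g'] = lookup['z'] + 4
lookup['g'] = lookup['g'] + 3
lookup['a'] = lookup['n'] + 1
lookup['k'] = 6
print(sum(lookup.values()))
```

lookup['v'] = lookup['d']+4 = 7 → {'n': 8, 'z': 4, 'w': 4, 'd': 3, 'v': 7}
lookup['u'] = 1 → {'n': 8, 'z': 4, 'w': 4, 'd': 3, 'v': 7, 'u': 1}
del 'd' → {'n': 8, 'z': 4, 'w': 4, 'v': 7, 'u': 1}
del 'u' → {'n': 8, 'z': 4, 'w': 4, 'v': 7}
lookup['g'] = lookup['z']+4 = 8 → {'n': 8, 'z': 4, 'w': 4, 'v': 7, 'g': 8}
lookup['g'] = lookup['g']+3 = 11 → {'n': 8, 'z': 4, 'w': 4, 'v': 7, 'g': 11}
lookup['a'] = lookup['n']+1 = 9 → {'n': 8, 'z': 4, 'w': 4, 'v': 7, 'g': 11, 'a': 9}
lookup['k'] = 6 → {'n': 8, 'z': 4, 'w': 4, 'v': 7, 'g': 11, 'a': 9, 'k': 6}
sum of values = 49

49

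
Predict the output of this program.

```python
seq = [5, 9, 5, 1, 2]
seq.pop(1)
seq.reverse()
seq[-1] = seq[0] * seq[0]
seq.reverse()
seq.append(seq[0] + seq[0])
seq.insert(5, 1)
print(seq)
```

[4, 5, 1, 2, 8, 1]

pop(1) removes 9 → [5, 5, 1, 2]
reverse → [2, 1, 5, 5]
seq[-1] = seq[0]*seq[0] = 2*2 = 4 → [2, 1, 5, 4]
reverse → [4, 5, 1, 2]
append seq[0]+seq[0] = 4+4 = 8 → [4, 5, 1, 2, 8]
insert 1 at 5 → [4, 5, 1, 2, 8, 1]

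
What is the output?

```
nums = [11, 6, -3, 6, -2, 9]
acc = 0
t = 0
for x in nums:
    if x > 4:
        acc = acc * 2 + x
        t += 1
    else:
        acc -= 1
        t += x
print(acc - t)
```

x=11: >4, acc = 0*2+11 = 11; t=1
x=6: >4, acc = 11*2+6 = 28; t=2
x=-3: not >4, acc = 28-1 = 27; t=-1
x=6: >4, acc = 27*2+6 = 60; t=0
x=-2: not >4, acc = 60-1 = 59; t=-2
x=9: >4, acc = 59*2+9 = 127; t=-1
acc-t = 127-(-1) = 128

128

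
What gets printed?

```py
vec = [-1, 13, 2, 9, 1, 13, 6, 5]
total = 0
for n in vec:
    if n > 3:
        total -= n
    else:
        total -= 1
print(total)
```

n=-1: not >3, total = 0-1 = -1
n=13: >3, total = (-1)-13 = -14
n=2: not >3, total = (-14)-1 = -15
n=9: >3, total = (-15)-9 = -24
n=1: not >3, total = (-24)-1 = -25
n=13: >3, total = (-25)-13 = -38
n=6: >3, total = (-38)-6 = -44
n=5: >3, total = (-44)-5 = -49

-49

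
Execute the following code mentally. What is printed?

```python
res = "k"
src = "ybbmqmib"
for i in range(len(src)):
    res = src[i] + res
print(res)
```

bimqmbbyk

i=0: prepend 'y' → 'yk'
i=1: prepend 'b' → 'byk'
i=2: prepend 'b' → 'bbyk'
i=3: prepend 'm' → 'mbbyk'
i=4: prepend 'q' → 'qmbbyk'
i=5: prepend 'm' → 'mqmbbyk'
i=6: prepend 'i' → 'imqmbbyk'
i=7: prepend 'b' → 'bimqmbbyk'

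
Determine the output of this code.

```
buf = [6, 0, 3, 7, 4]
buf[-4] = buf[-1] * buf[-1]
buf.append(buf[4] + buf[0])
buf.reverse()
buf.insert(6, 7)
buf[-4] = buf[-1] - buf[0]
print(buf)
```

[10, 4, 7, -3, 16, 6, 7]

buf[-4] = buf[-1]*buf[-1] = 4*4 = 16 → [6, 16, 3, 7, 4]
append buf[4]+buf[0] = 4+6 = 10 → [6, 16, 3, 7, 4, 10]
reverse → [10, 4, 7, 3, 16, 6]
insert 7 at 6 → [10, 4, 7, 3, 16, 6, 7]
buf[-4] = buf[-1]-buf[0] = 7-10 = -3 → [10, 4, 7, -3, 16, 6, 7]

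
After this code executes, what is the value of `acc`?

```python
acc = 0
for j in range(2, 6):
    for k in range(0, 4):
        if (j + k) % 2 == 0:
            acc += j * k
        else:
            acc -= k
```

j=2,k=0: even sum, acc = 0+0 = 0
j=2,k=1: odd sum, acc = 0-1 = -1
j=2,k=2: even sum, acc = (-1)+4 = 3
j=2,k=3: odd sum, acc = 3-3 = 0
j=3,k=0: odd sum, acc = 0-0 = 0
j=3,k=1: even sum, acc = 0+3 = 3
j=3,k=2: odd sum, acc = 3-2 = 1
j=3,k=3: even sum, acc = 1+9 = 10
j=4,k=0: even sum, acc = 10+0 = 10
j=4,k=1: odd sum, acc = 10-1 = 9
j=4,k=2: even sum, acc = 9+8 = 17
j=4,k=3: odd sum, acc = 17-3 = 14
j=5,k=0: odd sum, acc = 14-0 = 14
j=5,k=1: even sum, acc = 14+5 = 19
j=5,k=2: odd sum, acc = 19-2 = 17
j=5,k=3: even sum, acc = 17+15 = 32

32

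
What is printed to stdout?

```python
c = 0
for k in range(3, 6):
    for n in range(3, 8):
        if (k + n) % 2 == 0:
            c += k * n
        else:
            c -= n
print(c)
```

k=3,n=3: even sum, c = 0+9 = 9
k=3,n=4: odd sum, c = 9-4 = 5
k=3,n=5: even sum, c = 5+15 = 20
k=3,n=6: odd sum, c = 20-6 = 14
k=3,n=7: even sum, c = 14+21 = 35
k=4,n=3: odd sum, c = 35-3 = 32
k=4,n=4: even sum, c = 32+16 = 48
k=4,n=5: odd sum, c = 48-5 = 43
k=4,n=6: even sum, c = 43+24 = 67
k=4,n=7: odd sum, c = 67-7 = 60
k=5,n=3: even sum, c = 60+15 = 75
k=5,n=4: odd sum, c = 75-4 = 71
k=5,n=5: even sum, c = 71+25 = 96
k=5,n=6: odd sum, c = 96-6 = 90
k=5,n=7: even sum, c = 90+35 = 125

125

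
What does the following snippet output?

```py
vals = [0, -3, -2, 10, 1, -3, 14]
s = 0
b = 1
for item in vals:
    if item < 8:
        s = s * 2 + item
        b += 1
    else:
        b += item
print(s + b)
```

-3

item=0: <8, s = 0*2+0 = 0; b=2
item=-3: <8, s = 0*2+(-3) = -3; b=3
item=-2: <8, s = (-3)*2+(-2) = -8; b=4
item=10: not <8; b=14
item=1: <8, s = (-8)*2+1 = -15; b=15
item=-3: <8, s = (-15)*2+(-3) = -33; b=16
item=14: not <8; b=30
s+b = (-33)+30 = -3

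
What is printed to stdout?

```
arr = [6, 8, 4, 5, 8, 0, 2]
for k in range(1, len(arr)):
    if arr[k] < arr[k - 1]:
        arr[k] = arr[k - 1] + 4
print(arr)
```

k=1: 8>=6, unchanged → [6, 8, 4, 5, 8, 0, 2]
k=2: 4<8, arr[2] = 8+4 = 12 → [6, 8, 12, 5, 8, 0, 2]
k=3: 5<12, arr[3] = 12+4 = 16 → [6, 8, 12, 16, 8, 0, 2]
k=4: 8<16, arr[4] = 16+4 = 20 → [6, 8, 12, 16, 20, 0, 2]
k=5: 0<20, arr[5] = 20+4 = 24 → [6, 8, 12, 16, 20, 24, 2]
k=6: 2<24, arr[6] = 24+4 = 28 → [6, 8, 12, 16, 20, 24, 28]

[6, 8, 12, 16, 20, 24, 28]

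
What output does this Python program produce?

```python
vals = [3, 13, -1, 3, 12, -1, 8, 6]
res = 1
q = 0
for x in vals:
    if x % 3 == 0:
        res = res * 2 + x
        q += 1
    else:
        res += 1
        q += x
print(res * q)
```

x=3: %3==0, res = 1*2+3 = 5; q=1
x=13: not %3==0, res = 5+1 = 6; q=14
x=-1: not %3==0, res = 6+1 = 7; q=13
x=3: %3==0, res = 7*2+3 = 17; q=14
x=12: %3==0, res = 17*2+12 = 46; q=15
x=-1: not %3==0, res = 46+1 = 47; q=14
x=8: not %3==0, res = 47+1 = 48; q=22
x=6: %3==0, res = 48*2+6 = 102; q=23
res*q = 102*23 = 2346

2346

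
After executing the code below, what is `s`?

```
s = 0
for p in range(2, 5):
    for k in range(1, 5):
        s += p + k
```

p=2,k=1: s = 0+3 = 3
p=2,k=2: s = 3+4 = 7
p=2,k=3: s = 7+5 = 12
p=2,k=4: s = 12+6 = 18
p=3,k=1: s = 18+4 = 22
p=3,k=2: s = 22+5 = 27
p=3,k=3: s = 27+6 = 33
p=3,k=4: s = 33+7 = 40
p=4,k=1: s = 40+5 = 45
p=4,k=2: s = 45+6 = 51
p=4,k=3: s = 51+7 = 58
p=4,k=4: s = 58+8 = 66

66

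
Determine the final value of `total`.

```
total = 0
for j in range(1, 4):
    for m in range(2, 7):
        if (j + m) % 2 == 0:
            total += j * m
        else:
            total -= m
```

j=1,m=2: odd sum, total = 0-2 = -2
j=1,m=3: even sum, total = (-2)+3 = 1
j=1,m=4: odd sum, total = 1-4 = -3
j=1,m=5: even sum, total = (-3)+5 = 2
j=1,m=6: odd sum, total = 2-6 = -4
j=2,m=2: even sum, total = (-4)+4 = 0
j=2,m=3: odd sum, total = 0-3 = -3
j=2,m=4: even sum, total = (-3)+8 = 5
j=2,m=5: odd sum, total = 5-5 = 0
j=2,m=6: even sum, total = 0+12 = 12
j=3,m=2: odd sum, total = 12-2 = 10
j=3,m=3: even sum, total = 10+9 = 19
j=3,m=4: odd sum, total = 19-4 = 15
j=3,m=5: even sum, total = 15+15 = 30
j=3,m=6: odd sum, total = 30-6 = 24

24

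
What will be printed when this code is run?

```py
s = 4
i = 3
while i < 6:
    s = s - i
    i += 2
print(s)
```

-4

i=3: s = 4-3 = 1
i=5: s = 1-5 = -4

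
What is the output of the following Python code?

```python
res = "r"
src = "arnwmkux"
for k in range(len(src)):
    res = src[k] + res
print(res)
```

xukmwnrar

k=0: prepend 'a' → 'ar'
k=1: prepend 'r' → 'rar'
k=2: prepend 'n' → 'nrar'
k=3: prepend 'w' → 'wnrar'
k=4: prepend 'm' → 'mwnrar'
k=5: prepend 'k' → 'kmwnrar'
k=6: prepend 'u' → 'ukmwnrar'
k=7: prepend 'x' → 'xukmwnrar'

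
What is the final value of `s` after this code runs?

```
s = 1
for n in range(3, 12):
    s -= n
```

-62

n=3: s = 1-3 = -2
n=4: s = (-2)-4 = -6
n=5: s = (-6)-5 = -11
n=6: s = (-11)-6 = -17
n=7: s = (-17)-7 = -24
n=8: s = (-24)-8 = -32
n=9: s = (-32)-9 = -41
n=10: s = (-41)-10 = -51
n=11: s = (-51)-11 = -62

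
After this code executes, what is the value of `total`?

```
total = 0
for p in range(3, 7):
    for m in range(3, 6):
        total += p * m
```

216

p=3,m=3: total = 0+9 = 9
p=3,m=4: total = 9+12 = 21
p=3,m=5: total = 21+15 = 36
p=4,m=3: total = 36+12 = 48
p=4,m=4: total = 48+16 = 64
p=4,m=5: total = 64+20 = 84
p=5,m=3: total = 84+15 = 99
p=5,m=4: total = 99+20 = 119
p=5,m=5: total = 119+25 = 144
p=6,m=3: total = 144+18 = 162
p=6,m=4: total = 162+24 = 186
p=6,m=5: total = 186+30 = 216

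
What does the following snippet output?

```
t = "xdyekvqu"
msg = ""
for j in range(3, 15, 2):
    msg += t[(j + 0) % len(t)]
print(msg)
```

j=3: add t[3]='e' → 'e'
j=5: add t[5]='v' → 'ev'
j=7: add t[7]='u' → 'evu'
j=9: add t[1]='d' → 'evud'
j=11: add t[3]='e' → 'evude'
j=13: add t[5]='v' → 'evudev'

evudev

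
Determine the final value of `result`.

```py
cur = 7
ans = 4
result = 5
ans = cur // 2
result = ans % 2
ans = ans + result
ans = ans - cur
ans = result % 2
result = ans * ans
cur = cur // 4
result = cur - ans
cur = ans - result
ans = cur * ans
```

ans = 7//2 = 3
result = 3%2 = 1
ans = 3+1 = 4
ans = 4-7 = -3
ans = 1%2 = 1
result = 1*1 = 1
cur = 7//4 = 1
result = 1-1 = 0
cur = 1-0 = 1
ans = 1*1 = 1

0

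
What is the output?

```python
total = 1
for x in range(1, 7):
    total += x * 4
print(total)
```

x=1: total = 1+1*4 = 5
x=2: total = 5+2*4 = 13
x=3: total = 13+3*4 = 25
x=4: total = 25+4*4 = 41
x=5: total = 41+5*4 = 61
x=6: total = 61+6*4 = 85

85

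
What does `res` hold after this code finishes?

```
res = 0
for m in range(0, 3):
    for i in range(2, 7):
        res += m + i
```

75

m=0,i=2: res = 0+2 = 2
m=0,i=3: res = 2+3 = 5
m=0,i=4: res = 5+4 = 9
m=0,i=5: res = 9+5 = 14
m=0,i=6: res = 14+6 = 20
m=1,i=2: res = 20+3 = 23
m=1,i=3: res = 23+4 = 27
m=1,i=4: res = 27+5 = 32
m=1,i=5: res = 32+6 = 38
m=1,i=6: res = 38+7 = 45
m=2,i=2: res = 45+4 = 49
m=2,i=3: res = 49+5 = 54
m=2,i=4: res = 54+6 = 60
m=2,i=5: res = 60+7 = 67
m=2,i=6: res = 67+8 = 75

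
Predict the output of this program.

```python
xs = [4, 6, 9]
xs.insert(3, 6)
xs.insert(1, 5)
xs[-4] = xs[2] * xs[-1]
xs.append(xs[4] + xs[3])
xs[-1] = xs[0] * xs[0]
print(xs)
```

insert 6 at 3 → [4, 6, 9, 6]
insert 5 at 1 → [4, 5, 6, 9, 6]
xs[-4] = xs[2]*xs[-1] = 6*6 = 36 → [4, 36, 6, 9, 6]
append xs[4]+xs[3] = 6+9 = 15 → [4, 36, 6, 9, 6, 15]
xs[-1] = xs[0]*xs[0] = 4*4 = 16 → [4, 36, 6, 9, 6, 16]

[4, 36, 6, 9, 6, 16]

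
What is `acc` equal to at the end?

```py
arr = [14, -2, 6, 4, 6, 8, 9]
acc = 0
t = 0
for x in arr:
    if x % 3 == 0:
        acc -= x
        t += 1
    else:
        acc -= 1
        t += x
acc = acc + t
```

2

x=14: not %3==0, acc = 0-1 = -1; t=14
x=-2: not %3==0, acc = (-1)-1 = -2; t=12
x=6: %3==0, acc = (-2)-6 = -8; t=13
x=4: not %3==0, acc = (-8)-1 = -9; t=17
x=6: %3==0, acc = (-9)-6 = -15; t=18
x=8: not %3==0, acc = (-15)-1 = -16; t=26
x=9: %3==0, acc = (-16)-9 = -25; t=27
acc+t = (-25)+27 = 2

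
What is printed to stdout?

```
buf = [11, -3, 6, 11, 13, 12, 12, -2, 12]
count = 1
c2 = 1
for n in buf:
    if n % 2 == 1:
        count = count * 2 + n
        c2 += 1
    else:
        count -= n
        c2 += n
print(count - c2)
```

24

n=11: odd, count = 1*2+11 = 13; c2=2
n=-3: odd, count = 13*2+(-3) = 23; c2=3
n=6: not odd, count = 23-6 = 17; c2=9
n=11: odd, count = 17*2+11 = 45; c2=10
n=13: odd, count = 45*2+13 = 103; c2=11
n=12: not odd, count = 103-12 = 91; c2=23
n=12: not odd, count = 91-12 = 79; c2=35
n=-2: not odd, count = 79-(-2) = 81; c2=33
n=12: not odd, count = 81-12 = 69; c2=45
count-c2 = 69-45 = 24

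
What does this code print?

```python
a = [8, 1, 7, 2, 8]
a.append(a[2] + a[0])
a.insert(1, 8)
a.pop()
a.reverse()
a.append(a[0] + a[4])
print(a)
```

append a[2]+a[0] = 7+8 = 15 → [8, 1, 7, 2, 8, 15]
insert 8 at 1 → [8, 8, 1, 7, 2, 8, 15]
pop() removes 15 → [8, 8, 1, 7, 2, 8]
reverse → [8, 2, 7, 1, 8, 8]
append a[0]+a[4] = 8+8 = 16 → [8, 2, 7, 1, 8, 8, 16]

[8, 2, 7, 1, 8, 8, 16]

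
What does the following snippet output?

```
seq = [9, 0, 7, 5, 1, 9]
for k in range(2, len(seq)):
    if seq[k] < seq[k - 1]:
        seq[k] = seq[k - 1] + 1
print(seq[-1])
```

k=2: 7>=0, unchanged → [9, 0, 7, 5, 1, 9]
k=3: 5<7, seq[3] = 7+1 = 8 → [9, 0, 7, 8, 1, 9]
k=4: 1<8, seq[4] = 8+1 = 9 → [9, 0, 7, 8, 9, 9]
k=5: 9>=9, unchanged → [9, 0, 7, 8, 9, 9]

9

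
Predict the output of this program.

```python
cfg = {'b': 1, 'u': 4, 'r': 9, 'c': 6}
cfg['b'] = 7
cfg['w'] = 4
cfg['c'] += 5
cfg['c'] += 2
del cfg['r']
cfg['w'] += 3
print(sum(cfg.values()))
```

cfg['b'] = 7 → {'b': 7, 'u': 4, 'r': 9, 'c': 6}
cfg['w'] = 4 → {'b': 7, 'u': 4, 'r': 9, 'c': 6, 'w': 4}
cfg['c'] = 6+5 = 11 → {'b': 7, 'u': 4, 'r': 9, 'c': 11, 'w': 4}
cfg['c'] = 11+2 = 13 → {'b': 7, 'u': 4, 'r': 9, 'c': 13, 'w': 4}
del 'r' → {'b': 7, 'u': 4, 'c': 13, 'w': 4}
cfg['w'] = 4+3 = 7 → {'b': 7, 'u': 4, 'c': 13, 'w': 7}
sum of values = 31

31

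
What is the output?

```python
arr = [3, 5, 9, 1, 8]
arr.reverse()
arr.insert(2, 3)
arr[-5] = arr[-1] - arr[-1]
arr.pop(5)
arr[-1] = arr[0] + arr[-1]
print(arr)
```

[8, 0, 3, 9, 13]

reverse → [8, 1, 9, 5, 3]
insert 3 at 2 → [8, 1, 3, 9, 5, 3]
arr[-5] = arr[-1]-arr[-1] = 3-3 = 0 → [8, 0, 3, 9, 5, 3]
pop(5) removes 3 → [8, 0, 3, 9, 5]
arr[-1] = arr[0]+arr[-1] = 8+5 = 13 → [8, 0, 3, 9, 13]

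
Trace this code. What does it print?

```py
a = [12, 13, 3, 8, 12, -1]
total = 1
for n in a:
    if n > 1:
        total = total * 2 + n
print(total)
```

n=12: >1, total = 1*2+12 = 14
n=13: >1, total = 14*2+13 = 41
n=3: >1, total = 41*2+3 = 85
n=8: >1, total = 85*2+8 = 178
n=12: >1, total = 178*2+12 = 368
n=-1: not >1

368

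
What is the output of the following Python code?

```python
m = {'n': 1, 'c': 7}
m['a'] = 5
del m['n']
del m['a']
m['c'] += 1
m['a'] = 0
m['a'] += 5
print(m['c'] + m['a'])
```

m['a'] = 5 → {'n': 1, 'c': 7, 'a': 5}
del 'n' → {'c': 7, 'a': 5}
del 'a' → {'c': 7}
m['c'] = 7+1 = 8 → {'c': 8}
m['a'] = 0 → {'c': 8, 'a': 0}
m['a'] = 0+5 = 5 → {'c': 8, 'a': 5}
m['c']+m['a'] = 8+5 = 13

13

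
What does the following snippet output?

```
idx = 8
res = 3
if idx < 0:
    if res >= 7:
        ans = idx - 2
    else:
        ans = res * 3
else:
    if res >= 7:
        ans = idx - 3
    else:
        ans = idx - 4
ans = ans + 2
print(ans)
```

idx=8, res=3
idx < 0 is False; res >= 7 is False
→ ans = idx - 4 = 4
ans = 4+2 = 6

6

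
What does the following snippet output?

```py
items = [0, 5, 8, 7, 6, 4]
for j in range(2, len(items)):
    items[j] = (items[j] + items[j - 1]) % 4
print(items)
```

[0, 5, 1, 0, 2, 2]

j=2: items[2] = (8+5)%4 = 1 → [0, 5, 1, 7, 6, 4]
j=3: items[3] = (7+1)%4 = 0 → [0, 5, 1, 0, 6, 4]
j=4: items[4] = (6+0)%4 = 2 → [0, 5, 1, 0, 2, 4]
j=5: items[5] = (4+2)%4 = 2 → [0, 5, 1, 0, 2, 2]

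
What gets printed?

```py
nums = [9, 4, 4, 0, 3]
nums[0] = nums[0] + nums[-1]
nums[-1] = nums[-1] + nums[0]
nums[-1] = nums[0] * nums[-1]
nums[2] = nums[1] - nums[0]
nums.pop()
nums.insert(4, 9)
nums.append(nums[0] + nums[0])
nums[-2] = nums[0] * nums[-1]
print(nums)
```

[12, 4, -8, 0, 288, 24]

nums[0] = nums[0]+nums[-1] = 9+3 = 12 → [12, 4, 4, 0, 3]
nums[-1] = nums[-1]+nums[0] = 3+12 = 15 → [12, 4, 4, 0, 15]
nums[-1] = nums[0]*nums[-1] = 12*15 = 180 → [12, 4, 4, 0, 180]
nums[2] = nums[1]-nums[0] = 4-12 = -8 → [12, 4, -8, 0, 180]
pop() removes 180 → [12, 4, -8, 0]
insert 9 at 4 → [12, 4, -8, 0, 9]
append nums[0]+nums[0] = 12+12 = 24 → [12, 4, -8, 0, 9, 24]
nums[-2] = nums[0]*nums[-1] = 12*24 = 288 → [12, 4, -8, 0, 288, 24]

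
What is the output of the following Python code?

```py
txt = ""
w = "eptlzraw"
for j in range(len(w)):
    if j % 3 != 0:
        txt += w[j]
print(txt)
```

j=0: skip
j=1: add 'p' → 'p'
j=2: add 't' → 'pt'
j=3: skip
j=4: add 'z' → 'ptz'
j=5: add 'r' → 'ptzr'
j=6: skip
j=7: add 'w' → 'ptzrw'

ptzrw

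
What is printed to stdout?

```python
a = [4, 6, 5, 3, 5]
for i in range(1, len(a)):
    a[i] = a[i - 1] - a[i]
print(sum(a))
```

-30

i=1: a[1] = 4-6 = -2 → [4, -2, 5, 3, 5]
i=2: a[2] = (-2)-5 = -7 → [4, -2, -7, 3, 5]
i=3: a[3] = (-7)-3 = -10 → [4, -2, -7, -10, 5]
i=4: a[4] = (-10)-5 = -15 → [4, -2, -7, -10, -15]
sum = -30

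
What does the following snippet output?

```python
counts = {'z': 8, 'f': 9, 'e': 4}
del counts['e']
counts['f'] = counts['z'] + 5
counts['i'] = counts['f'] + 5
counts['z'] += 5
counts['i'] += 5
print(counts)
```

{'z': 13, 'f': 13, 'i': 23}

del 'e' → {'z': 8, 'f': 9}
counts['f'] = counts['z']+5 = 13 → {'z': 8, 'f': 13}
counts['i'] = counts['f']+5 = 18 → {'z': 8, 'f': 13, 'i': 18}
counts['z'] = 8+5 = 13 → {'z': 13, 'f': 13, 'i': 18}
counts['i'] = 18+5 = 23 → {'z': 13, 'f': 13, 'i': 23}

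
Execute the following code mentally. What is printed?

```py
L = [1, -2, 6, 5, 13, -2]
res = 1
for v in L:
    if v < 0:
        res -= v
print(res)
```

v=1: not <0
v=-2: <0, res = 1-(-2) = 3
v=6: not <0
v=5: not <0
v=13: not <0
v=-2: <0, res = 3-(-2) = 5

5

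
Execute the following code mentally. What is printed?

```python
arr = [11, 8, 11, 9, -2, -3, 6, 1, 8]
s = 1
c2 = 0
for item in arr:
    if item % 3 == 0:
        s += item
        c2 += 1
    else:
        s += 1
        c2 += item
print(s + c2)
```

59

item=11: not %3==0, s = 1+1 = 2; c2=11
item=8: not %3==0, s = 2+1 = 3; c2=19
item=11: not %3==0, s = 3+1 = 4; c2=30
item=9: %3==0, s = 4+9 = 13; c2=31
item=-2: not %3==0, s = 13+1 = 14; c2=29
item=-3: %3==0, s = 14+(-3) = 11; c2=30
item=6: %3==0, s = 11+6 = 17; c2=31
item=1: not %3==0, s = 17+1 = 18; c2=32
item=8: not %3==0, s = 18+1 = 19; c2=40
s+c2 = 19+40 = 59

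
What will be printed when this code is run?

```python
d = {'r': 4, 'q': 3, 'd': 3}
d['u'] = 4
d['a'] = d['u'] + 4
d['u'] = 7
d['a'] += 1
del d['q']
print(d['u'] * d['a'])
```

63

d['u'] = 4 → {'r': 4, 'q': 3, 'd': 3, 'u': 4}
d['a'] = d['u']+4 = 8 → {'r': 4, 'q': 3, 'd': 3, 'u': 4, 'a': 8}
d['u'] = 7 → {'r': 4, 'q': 3, 'd': 3, 'u': 7, 'a': 8}
d['a'] = 8+1 = 9 → {'r': 4, 'q': 3, 'd': 3, 'u': 7, 'a': 9}
del 'q' → {'r': 4, 'd': 3, 'u': 7, 'a': 9}
d['u']*d['a'] = 7*9 = 63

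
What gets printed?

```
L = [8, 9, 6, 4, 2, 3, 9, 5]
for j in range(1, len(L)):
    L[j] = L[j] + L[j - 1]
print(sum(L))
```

j=1: L[1] = 9+8 = 17 → [8, 17, 6, 4, 2, 3, 9, 5]
j=2: L[2] = 6+17 = 23 → [8, 17, 23, 4, 2, 3, 9, 5]
j=3: L[3] = 4+23 = 27 → [8, 17, 23, 27, 2, 3, 9, 5]
j=4: L[4] = 2+27 = 29 → [8, 17, 23, 27, 29, 3, 9, 5]
j=5: L[5] = 3+29 = 32 → [8, 17, 23, 27, 29, 32, 9, 5]
j=6: L[6] = 9+32 = 41 → [8, 17, 23, 27, 29, 32, 41, 5]
j=7: L[7] = 5+41 = 46 → [8, 17, 23, 27, 29, 32, 41, 46]
sum = 223

223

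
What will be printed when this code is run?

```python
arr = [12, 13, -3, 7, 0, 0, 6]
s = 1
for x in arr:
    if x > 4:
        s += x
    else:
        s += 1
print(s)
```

x=12: >4, s = 1+12 = 13
x=13: >4, s = 13+13 = 26
x=-3: not >4, s = 26+1 = 27
x=7: >4, s = 27+7 = 34
x=0: not >4, s = 34+1 = 35
x=0: not >4, s = 35+1 = 36
x=6: >4, s = 36+6 = 42

42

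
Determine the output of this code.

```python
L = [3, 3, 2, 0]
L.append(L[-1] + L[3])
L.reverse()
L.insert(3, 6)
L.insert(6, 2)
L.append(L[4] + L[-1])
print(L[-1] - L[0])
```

append L[-1]+L[3] = 0+0 = 0 → [3, 3, 2, 0, 0]
reverse → [0, 0, 2, 3, 3]
insert 6 at 3 → [0, 0, 2, 6, 3, 3]
insert 2 at 6 → [0, 0, 2, 6, 3, 3, 2]
append L[4]+L[-1] = 3+2 = 5 → [0, 0, 2, 6, 3, 3, 2, 5]
L[-1]-L[0] = 5-0 = 5

5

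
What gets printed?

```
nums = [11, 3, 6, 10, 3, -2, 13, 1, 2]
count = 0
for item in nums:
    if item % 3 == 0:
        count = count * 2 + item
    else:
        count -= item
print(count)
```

item=11: not %3==0, count = 0-11 = -11
item=3: %3==0, count = (-11)*2+3 = -19
item=6: %3==0, count = (-19)*2+6 = -32
item=10: not %3==0, count = (-32)-10 = -42
item=3: %3==0, count = (-42)*2+3 = -81
item=-2: not %3==0, count = (-81)-(-2) = -79
item=13: not %3==0, count = (-79)-13 = -92
item=1: not %3==0, count = (-92)-1 = -93
item=2: not %3==0, count = (-93)-2 = -95

-95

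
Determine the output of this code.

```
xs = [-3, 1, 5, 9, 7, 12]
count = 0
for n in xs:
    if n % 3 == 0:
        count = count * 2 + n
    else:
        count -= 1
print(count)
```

n=-3: %3==0, count = 0*2+(-3) = -3
n=1: not %3==0, count = (-3)-1 = -4
n=5: not %3==0, count = (-4)-1 = -5
n=9: %3==0, count = (-5)*2+9 = -1
n=7: not %3==0, count = (-1)-1 = -2
n=12: %3==0, count = (-2)*2+12 = 8

8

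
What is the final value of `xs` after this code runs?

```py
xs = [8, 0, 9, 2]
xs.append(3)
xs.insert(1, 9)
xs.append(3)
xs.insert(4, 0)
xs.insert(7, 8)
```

[8, 9, 0, 9, 0, 2, 3, 8, 3]

append 3 → [8, 0, 9, 2, 3]
insert 9 at 1 → [8, 9, 0, 9, 2, 3]
append 3 → [8, 9, 0, 9, 2, 3, 3]
insert 0 at 4 → [8, 9, 0, 9, 0, 2, 3, 3]
insert 8 at 7 → [8, 9, 0, 9, 0, 2, 3, 8, 3]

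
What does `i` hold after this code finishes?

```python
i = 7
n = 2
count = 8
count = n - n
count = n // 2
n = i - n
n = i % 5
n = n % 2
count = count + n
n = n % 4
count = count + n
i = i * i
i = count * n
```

0

count = 2-2 = 0
count = 2//2 = 1
n = 7-2 = 5
n = 7%5 = 2
n = 2%2 = 0
count = 1+0 = 1
n = 0%4 = 0
count = 1+0 = 1
i = 7*7 = 49
i = 1*0 = 0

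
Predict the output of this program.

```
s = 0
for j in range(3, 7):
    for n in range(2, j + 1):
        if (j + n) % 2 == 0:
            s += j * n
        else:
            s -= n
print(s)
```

126

j=3,n=2: odd sum, s = 0-2 = -2
j=3,n=3: even sum, s = (-2)+9 = 7
j=4,n=2: even sum, s = 7+8 = 15
j=4,n=3: odd sum, s = 15-3 = 12
j=4,n=4: even sum, s = 12+16 = 28
j=5,n=2: odd sum, s = 28-2 = 26
j=5,n=3: even sum, s = 26+15 = 41
j=5,n=4: odd sum, s = 41-4 = 37
j=5,n=5: even sum, s = 37+25 = 62
j=6,n=2: even sum, s = 62+12 = 74
j=6,n=3: odd sum, s = 74-3 = 71
j=6,n=4: even sum, s = 71+24 = 95
j=6,n=5: odd sum, s = 95-5 = 90
j=6,n=6: even sum, s = 90+36 = 126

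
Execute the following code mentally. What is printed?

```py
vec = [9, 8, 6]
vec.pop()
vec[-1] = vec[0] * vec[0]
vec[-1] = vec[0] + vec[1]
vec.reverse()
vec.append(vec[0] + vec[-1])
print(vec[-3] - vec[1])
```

81

pop() removes 6 → [9, 8]
vec[-1] = vec[0]*vec[0] = 9*9 = 81 → [9, 81]
vec[-1] = vec[0]+vec[1] = 9+81 = 90 → [9, 90]
reverse → [90, 9]
append vec[0]+vec[-1] = 90+9 = 99 → [90, 9, 99]
vec[-3]-vec[1] = 90-9 = 81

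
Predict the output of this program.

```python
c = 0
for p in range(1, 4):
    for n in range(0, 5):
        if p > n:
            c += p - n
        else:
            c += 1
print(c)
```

19

p=1,n=0: 1>0, c = 0+1 = 1
p=1,n=1: not 1>1, c = 1+1 = 2
p=1,n=2: not 1>2, c = 2+1 = 3
p=1,n=3: not 1>3, c = 3+1 = 4
p=1,n=4: not 1>4, c = 4+1 = 5
p=2,n=0: 2>0, c = 5+2 = 7
p=2,n=1: 2>1, c = 7+1 = 8
p=2,n=2: not 2>2, c = 8+1 = 9
p=2,n=3: not 2>3, c = 9+1 = 10
p=2,n=4: not 2>4, c = 10+1 = 11
p=3,n=0: 3>0, c = 11+3 = 14
p=3,n=1: 3>1, c = 14+2 = 16
p=3,n=2: 3>2, c = 16+1 = 17
p=3,n=3: not 3>3, c = 17+1 = 18
p=3,n=4: not 3>4, c = 18+1 = 19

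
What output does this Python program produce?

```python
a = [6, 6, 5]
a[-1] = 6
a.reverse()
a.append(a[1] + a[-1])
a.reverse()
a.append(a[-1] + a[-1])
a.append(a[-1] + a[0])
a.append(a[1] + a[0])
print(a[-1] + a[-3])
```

a[-1] = 6 → [6, 6, 6]
reverse → [6, 6, 6]
append a[1]+a[-1] = 6+6 = 12 → [6, 6, 6, 12]
reverse → [12, 6, 6, 6]
append a[-1]+a[-1] = 6+6 = 12 → [12, 6, 6, 6, 12]
append a[-1]+a[0] = 12+12 = 24 → [12, 6, 6, 6, 12, 24]
append a[1]+a[0] = 6+12 = 18 → [12, 6, 6, 6, 12, 24, 18]
a[-1]+a[-3] = 18+12 = 30

30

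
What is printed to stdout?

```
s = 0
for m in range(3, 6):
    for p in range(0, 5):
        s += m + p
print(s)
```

90

m=3,p=0: s = 0+3 = 3
m=3,p=1: s = 3+4 = 7
m=3,p=2: s = 7+5 = 12
m=3,p=3: s = 12+6 = 18
m=3,p=4: s = 18+7 = 25
m=4,p=0: s = 25+4 = 29
m=4,p=1: s = 29+5 = 34
m=4,p=2: s = 34+6 = 40
m=4,p=3: s = 40+7 = 47
m=4,p=4: s = 47+8 = 55
m=5,p=0: s = 55+5 = 60
m=5,p=1: s = 60+6 = 66
m=5,p=2: s = 66+7 = 73
m=5,p=3: s = 73+8 = 81
m=5,p=4: s = 81+9 = 90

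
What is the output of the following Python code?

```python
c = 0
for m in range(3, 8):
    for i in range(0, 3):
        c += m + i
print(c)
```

90

m=3,i=0: c = 0+3 = 3
m=3,i=1: c = 3+4 = 7
m=3,i=2: c = 7+5 = 12
m=4,i=0: c = 12+4 = 16
m=4,i=1: c = 16+5 = 21
m=4,i=2: c = 21+6 = 27
m=5,i=0: c = 27+5 = 32
m=5,i=1: c = 32+6 = 38
m=5,i=2: c = 38+7 = 45
m=6,i=0: c = 45+6 = 51
m=6,i=1: c = 51+7 = 58
m=6,i=2: c = 58+8 = 66
m=7,i=0: c = 66+7 = 73
m=7,i=1: c = 73+8 = 81
m=7,i=2: c = 81+9 = 90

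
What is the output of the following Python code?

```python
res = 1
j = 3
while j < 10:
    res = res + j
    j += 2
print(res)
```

25

j=3: res = 1+3 = 4
j=5: res = 4+5 = 9
j=7: res = 9+7 = 16
j=9: res = 16+9 = 25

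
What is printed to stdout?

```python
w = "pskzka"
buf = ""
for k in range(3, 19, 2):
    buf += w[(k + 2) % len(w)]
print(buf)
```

aszaszas

k=3: add w[5]='a' → 'a'
k=5: add w[1]='s' → 'as'
k=7: add w[3]='z' → 'asz'
k=9: add w[5]='a' → 'asza'
k=11: add w[1]='s' → 'aszas'
k=13: add w[3]='z' → 'aszasz'
k=15: add w[5]='a' → 'aszasza'
k=17: add w[1]='s' → 'aszaszas'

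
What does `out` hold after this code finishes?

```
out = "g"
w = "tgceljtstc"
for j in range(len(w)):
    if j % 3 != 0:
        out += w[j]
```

'ggcljst'

j=0: skip
j=1: add 'g' → 'gg'
j=2: add 'c' → 'ggc'
j=3: skip
j=4: add 'l' → 'ggcl'
j=5: add 'j' → 'ggclj'
j=6: skip
j=7: add 's' → 'ggcljs'
j=8: add 't' → 'ggcljst'
j=9: skip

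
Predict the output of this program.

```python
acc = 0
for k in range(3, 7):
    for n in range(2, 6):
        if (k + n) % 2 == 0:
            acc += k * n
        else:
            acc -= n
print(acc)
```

k=3,n=2: odd sum, acc = 0-2 = -2
k=3,n=3: even sum, acc = (-2)+9 = 7
k=3,n=4: odd sum, acc = 7-4 = 3
k=3,n=5: even sum, acc = 3+15 = 18
k=4,n=2: even sum, acc = 18+8 = 26
k=4,n=3: odd sum, acc = 26-3 = 23
k=4,n=4: even sum, acc = 23+16 = 39
k=4,n=5: odd sum, acc = 39-5 = 34
k=5,n=2: odd sum, acc = 34-2 = 32
k=5,n=3: even sum, acc = 32+15 = 47
k=5,n=4: odd sum, acc = 47-4 = 43
k=5,n=5: even sum, acc = 43+25 = 68
k=6,n=2: even sum, acc = 68+12 = 80
k=6,n=3: odd sum, acc = 80-3 = 77
k=6,n=4: even sum, acc = 77+24 = 101
k=6,n=5: odd sum, acc = 101-5 = 96

96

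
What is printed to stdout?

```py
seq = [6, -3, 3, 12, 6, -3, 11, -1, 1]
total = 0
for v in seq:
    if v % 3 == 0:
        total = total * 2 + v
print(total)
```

225

v=6: %3==0, total = 0*2+6 = 6
v=-3: %3==0, total = 6*2+(-3) = 9
v=3: %3==0, total = 9*2+3 = 21
v=12: %3==0, total = 21*2+12 = 54
v=6: %3==0, total = 54*2+6 = 114
v=-3: %3==0, total = 114*2+(-3) = 225
v=11: not %3==0
v=-1: not %3==0
v=1: not %3==0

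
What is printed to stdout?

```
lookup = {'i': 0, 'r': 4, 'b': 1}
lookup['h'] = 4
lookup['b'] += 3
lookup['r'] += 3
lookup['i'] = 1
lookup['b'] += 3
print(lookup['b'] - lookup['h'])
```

3

lookup['h'] = 4 → {'i': 0, 'r': 4, 'b': 1, 'h': 4}
lookup['b'] = 1+3 = 4 → {'i': 0, 'r': 4, 'b': 4, 'h': 4}
lookup['r'] = 4+3 = 7 → {'i': 0, 'r': 7, 'b': 4, 'h': 4}
lookup['i'] = 1 → {'i': 1, 'r': 7, 'b': 4, 'h': 4}
lookup['b'] = 4+3 = 7 → {'i': 1, 'r': 7, 'b': 7, 'h': 4}
lookup['b']-lookup['h'] = 7-4 = 3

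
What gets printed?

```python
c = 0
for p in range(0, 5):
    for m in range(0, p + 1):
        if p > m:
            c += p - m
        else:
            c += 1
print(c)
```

25

p=0,m=0: not 0>0, c = 0+1 = 1
p=1,m=0: 1>0, c = 1+1 = 2
p=1,m=1: not 1>1, c = 2+1 = 3
p=2,m=0: 2>0, c = 3+2 = 5
p=2,m=1: 2>1, c = 5+1 = 6
p=2,m=2: not 2>2, c = 6+1 = 7
p=3,m=0: 3>0, c = 7+3 = 10
p=3,m=1: 3>1, c = 10+2 = 12
p=3,m=2: 3>2, c = 12+1 = 13
p=3,m=3: not 3>3, c = 13+1 = 14
p=4,m=0: 4>0, c = 14+4 = 18
p=4,m=1: 4>1, c = 18+3 = 21
p=4,m=2: 4>2, c = 21+2 = 23
p=4,m=3: 4>3, c = 23+1 = 24
p=4,m=4: not 4>4, c = 24+1 = 25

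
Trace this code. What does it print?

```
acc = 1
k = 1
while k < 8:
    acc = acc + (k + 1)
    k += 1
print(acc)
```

36

k=1: acc = 1+2 = 3
k=2: acc = 3+3 = 6
k=3: acc = 6+4 = 10
k=4: acc = 10+5 = 15
k=5: acc = 15+6 = 21
k=6: acc = 21+7 = 28
k=7: acc = 28+8 = 36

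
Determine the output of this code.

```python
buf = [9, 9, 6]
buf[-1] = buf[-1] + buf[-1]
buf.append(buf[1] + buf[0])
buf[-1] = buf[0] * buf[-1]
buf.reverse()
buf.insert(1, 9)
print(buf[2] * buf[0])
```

1944

buf[-1] = buf[-1]+buf[-1] = 6+6 = 12 → [9, 9, 12]
append buf[1]+buf[0] = 9+9 = 18 → [9, 9, 12, 18]
buf[-1] = buf[0]*buf[-1] = 9*18 = 162 → [9, 9, 12, 162]
reverse → [162, 12, 9, 9]
insert 9 at 1 → [162, 9, 12, 9, 9]
buf[2]*buf[0] = 12*162 = 1944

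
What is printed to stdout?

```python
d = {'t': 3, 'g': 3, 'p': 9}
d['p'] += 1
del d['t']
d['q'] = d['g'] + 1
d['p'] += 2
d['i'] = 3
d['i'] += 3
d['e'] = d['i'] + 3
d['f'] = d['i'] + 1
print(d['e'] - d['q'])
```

d['p'] = 9+1 = 10 → {'t': 3, 'g': 3, 'p': 10}
del 't' → {'g': 3, 'p': 10}
d['q'] = d['g']+1 = 4 → {'g': 3, 'p': 10, 'q': 4}
d['p'] = 10+2 = 12 → {'g': 3, 'p': 12, 'q': 4}
d['i'] = 3 → {'g': 3, 'p': 12, 'q': 4, 'i': 3}
d['i'] = 3+3 = 6 → {'g': 3, 'p': 12, 'q': 4, 'i': 6}
d['e'] = d['i']+3 = 9 → {'g': 3, 'p': 12, 'q': 4, 'i': 6, 'e': 9}
d['f'] = d['i']+1 = 7 → {'g': 3, 'p': 12, 'q': 4, 'i': 6, 'e': 9, 'f': 7}
d['e']-d['q'] = 9-4 = 5

5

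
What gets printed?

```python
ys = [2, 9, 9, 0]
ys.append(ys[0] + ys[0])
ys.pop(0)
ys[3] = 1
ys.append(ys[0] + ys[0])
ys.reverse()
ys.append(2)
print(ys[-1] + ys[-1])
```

4

append ys[0]+ys[0] = 2+2 = 4 → [2, 9, 9, 0, 4]
pop(0) removes 2 → [9, 9, 0, 4]
ys[3] = 1 → [9, 9, 0, 1]
append ys[0]+ys[0] = 9+9 = 18 → [9, 9, 0, 1, 18]
reverse → [18, 1, 0, 9, 9]
append 2 → [18, 1, 0, 9, 9, 2]
ys[-1]+ys[-1] = 2+2 = 4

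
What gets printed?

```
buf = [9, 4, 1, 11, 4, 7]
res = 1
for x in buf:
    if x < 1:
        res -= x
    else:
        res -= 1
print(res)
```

x=9: not <1, res = 1-1 = 0
x=4: not <1, res = 0-1 = -1
x=1: not <1, res = (-1)-1 = -2
x=11: not <1, res = (-2)-1 = -3
x=4: not <1, res = (-3)-1 = -4
x=7: not <1, res = (-4)-1 = -5

-5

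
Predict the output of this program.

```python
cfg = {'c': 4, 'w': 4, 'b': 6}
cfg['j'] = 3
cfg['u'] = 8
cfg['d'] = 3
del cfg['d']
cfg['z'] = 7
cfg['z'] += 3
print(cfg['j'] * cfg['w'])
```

12

cfg['j'] = 3 → {'c': 4, 'w': 4, 'b': 6, 'j': 3}
cfg['u'] = 8 → {'c': 4, 'w': 4, 'b': 6, 'j': 3, 'u': 8}
cfg['d'] = 3 → {'c': 4, 'w': 4, 'b': 6, 'j': 3, 'u': 8, 'd': 3}
del 'd' → {'c': 4, 'w': 4, 'b': 6, 'j': 3, 'u': 8}
cfg['z'] = 7 → {'c': 4, 'w': 4, 'b': 6, 'j': 3, 'u': 8, 'z': 7}
cfg['z'] = 7+3 = 10 → {'c': 4, 'w': 4, 'b': 6, 'j': 3, 'u': 8, 'z': 10}
cfg['j']*cfg['w'] = 3*4 = 12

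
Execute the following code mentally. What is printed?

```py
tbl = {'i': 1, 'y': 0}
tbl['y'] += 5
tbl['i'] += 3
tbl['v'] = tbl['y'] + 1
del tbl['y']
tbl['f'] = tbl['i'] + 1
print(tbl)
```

{'i': 4, 'v': 6, 'f': 5}

tbl['y'] = 0+5 = 5 → {'i': 1, 'y': 5}
tbl['i'] = 1+3 = 4 → {'i': 4, 'y': 5}
tbl['v'] = tbl['y']+1 = 6 → {'i': 4, 'y': 5, 'v': 6}
del 'y' → {'i': 4, 'v': 6}
tbl['f'] = tbl['i']+1 = 5 → {'i': 4, 'v': 6, 'f': 5}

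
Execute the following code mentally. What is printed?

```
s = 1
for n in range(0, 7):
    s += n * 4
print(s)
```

85

n=0: s = 1+0*4 = 1
n=1: s = 1+1*4 = 5
n=2: s = 5+2*4 = 13
n=3: s = 13+3*4 = 25
n=4: s = 25+4*4 = 41
n=5: s = 41+5*4 = 61
n=6: s = 61+6*4 = 85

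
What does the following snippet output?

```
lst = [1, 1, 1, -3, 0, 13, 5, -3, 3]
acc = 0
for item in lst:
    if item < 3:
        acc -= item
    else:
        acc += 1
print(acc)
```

6

item=1: <3, acc = 0-1 = -1
item=1: <3, acc = (-1)-1 = -2
item=1: <3, acc = (-2)-1 = -3
item=-3: <3, acc = (-3)-(-3) = 0
item=0: <3, acc = 0-0 = 0
item=13: not <3, acc = 0+1 = 1
item=5: not <3, acc = 1+1 = 2
item=-3: <3, acc = 2-(-3) = 5
item=3: not <3, acc = 5+1 = 6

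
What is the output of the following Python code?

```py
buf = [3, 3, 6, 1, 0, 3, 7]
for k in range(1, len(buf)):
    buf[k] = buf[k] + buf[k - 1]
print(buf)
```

[3, 6, 12, 13, 13, 16, 23]

k=1: buf[1] = 3+3 = 6 → [3, 6, 6, 1, 0, 3, 7]
k=2: buf[2] = 6+6 = 12 → [3, 6, 12, 1, 0, 3, 7]
k=3: buf[3] = 1+12 = 13 → [3, 6, 12, 13, 0, 3, 7]
k=4: buf[4] = 0+13 = 13 → [3, 6, 12, 13, 13, 3, 7]
k=5: buf[5] = 3+13 = 16 → [3, 6, 12, 13, 13, 16, 7]
k=6: buf[6] = 7+16 = 23 → [3, 6, 12, 13, 13, 16, 23]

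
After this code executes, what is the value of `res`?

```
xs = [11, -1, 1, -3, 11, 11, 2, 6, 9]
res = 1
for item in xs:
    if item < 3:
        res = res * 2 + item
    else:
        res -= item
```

-227

item=11: not <3, res = 1-11 = -10
item=-1: <3, res = (-10)*2+(-1) = -21
item=1: <3, res = (-21)*2+1 = -41
item=-3: <3, res = (-41)*2+(-3) = -85
item=11: not <3, res = (-85)-11 = -96
item=11: not <3, res = (-96)-11 = -107
item=2: <3, res = (-107)*2+2 = -212
item=6: not <3, res = (-212)-6 = -218
item=9: not <3, res = (-218)-9 = -227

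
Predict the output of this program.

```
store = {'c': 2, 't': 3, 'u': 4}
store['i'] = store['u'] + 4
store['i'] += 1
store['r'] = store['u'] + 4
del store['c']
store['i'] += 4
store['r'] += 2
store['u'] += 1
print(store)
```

{'t': 3, 'u': 5, 'i': 13, 'r': 10}

store['i'] = store['u']+4 = 8 → {'c': 2, 't': 3, 'u': 4, 'i': 8}
store['i'] = 8+1 = 9 → {'c': 2, 't': 3, 'u': 4, 'i': 9}
store['r'] = store['u']+4 = 8 → {'c': 2, 't': 3, 'u': 4, 'i': 9, 'r': 8}
del 'c' → {'t': 3, 'u': 4, 'i': 9, 'r': 8}
store['i'] = 9+4 = 13 → {'t': 3, 'u': 4, 'i': 13, 'r': 8}
store['r'] = 8+2 = 10 → {'t': 3, 'u': 4, 'i': 13, 'r': 10}
store['u'] = 4+1 = 5 → {'t': 3, 'u': 5, 'i': 13, 'r': 10}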